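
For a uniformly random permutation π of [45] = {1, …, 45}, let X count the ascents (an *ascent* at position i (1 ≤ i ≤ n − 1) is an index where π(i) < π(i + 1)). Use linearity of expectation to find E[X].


Write X = Σ X_I over i = 1, …, 44, with X_I the indicator of one ascent.
There are 44 indicators.
For each fixed i, the pair (π(i), π(i+1)) is a uniformly random ordered pair of distinct values from {1, …, 45}; by symmetry P[π(i) < π(i+1)] = 1/2.
By linearity: E[X] = 44 · (1/2) = (45 − 1) · (1/2) = 22 ≈ 22.00000.

E[X] = 22 = 22.00000.


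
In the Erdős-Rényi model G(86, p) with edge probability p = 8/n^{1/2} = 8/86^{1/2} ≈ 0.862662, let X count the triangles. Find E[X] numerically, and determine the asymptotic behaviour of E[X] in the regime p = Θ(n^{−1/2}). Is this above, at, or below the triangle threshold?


Number of potential triangles: C(86, 3) = 102340.
Each occurs with probability p³ ≈ (0.862662)³ ≈ 6.41981161e-01.
By linearity: E[X] = C(86, 3)·p³ ≈ 102340 · 6.41981161e-01 ≈ 65700.352057.
Since α = 1/2 < 1, p = c/n^{1/2} ≫ 1/n is above the triangle threshold p ~ 1/n. Asymptotically E[X] ~ (c³/6)·n^{3(1−α)} = (8³/6)·n^{1.5} → ∞; triangles are abundant w.h.p.

E[X] ≈ 65700.352057; in regime p = Θ(1/n^{1/2}) E[X] diverges (above the triangle threshold p ~ 1/n).


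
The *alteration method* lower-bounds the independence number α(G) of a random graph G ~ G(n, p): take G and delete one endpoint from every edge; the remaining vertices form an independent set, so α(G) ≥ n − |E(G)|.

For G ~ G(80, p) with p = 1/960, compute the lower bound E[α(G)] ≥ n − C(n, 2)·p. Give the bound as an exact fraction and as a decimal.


E[|E(G)|] = C(80, 2)·p = 3160 · (1/960) = 79/24.
E[α(G)] ≥ n − E[|E(G)|] = 80 − 79/24 = 1841/24.
Numerically: ≈ 76.708.
(This is only a lower bound; the true E[α(G)] may be larger.)

E[α(G)] ≥ 1841/24 ≈ 76.708.


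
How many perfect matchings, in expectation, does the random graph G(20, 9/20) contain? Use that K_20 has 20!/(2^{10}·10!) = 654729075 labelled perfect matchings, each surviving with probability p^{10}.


K_20 has 20!/(2^{10}·10!) = 654729075 labelled perfect matchings.
For each such perfect matching H, let X_H = 1 if all 10 edges of H are present in G. Then P[X_H = 1] = p^{10} = (9/20)^{10} = 3486784401/10240000000000.
By linearity of expectation: E[X] = Σ_H E[X_H] = 654729075 · p^{10} = 654729075 · 3486784401/10240000000000 = 91315965023646363/409600000000.
Numerically: E[X] ≈ 222939.

E[X] = 654729075 · (9/20)^{10} = 91315965023646363/409600000000 ≈ 222939.


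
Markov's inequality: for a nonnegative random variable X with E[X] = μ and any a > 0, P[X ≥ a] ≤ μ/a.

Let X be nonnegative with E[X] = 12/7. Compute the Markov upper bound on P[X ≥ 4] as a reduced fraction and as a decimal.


μ = E[X] = 12/7, a = 4.
Markov: P[X ≥ 4] ≤ μ/a = (12/7)/4 = 3/7.
Numerically: ≈ 0.428571.
(Since a = 4 > μ = 1.714286, the bound 3/7 is < 1 and informative.)

P[X ≥ 4] ≤ 3/7 ≈ 0.428571.


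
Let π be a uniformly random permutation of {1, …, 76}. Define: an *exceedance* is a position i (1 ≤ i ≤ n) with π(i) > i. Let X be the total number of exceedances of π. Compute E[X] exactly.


Write X = Σ_{i=1}^{76} X_i, where X_i = 1_{π(i) > i}.
For each fixed i, π(i) is uniform over {1, …, 76} (marginal of a uniform permutation), so P[π(i) > i] = (n − i)/n. Summing: Σ_{i=1}^{76} (n − i)/n = (0 + 1 + … + 75)/76 = 76(76 − 1)/(2·76) = (76 − 1)/2.
Hence E[X] = Σ_{i=1}^{76} (76 − i)/76 = 75/2 ≈ 37.50000.

E[X] = 75/2 = 37.50000.


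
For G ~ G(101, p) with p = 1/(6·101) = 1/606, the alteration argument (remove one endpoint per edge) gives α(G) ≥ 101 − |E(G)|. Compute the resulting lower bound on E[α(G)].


E[|E(G)|] = C(101, 2)·p = 5050 · (1/606) = 25/3.
E[α(G)] ≥ n − E[|E(G)|] = 101 − 25/3 = 278/3.
Numerically: ≈ 92.667.
(This is only a lower bound; the true E[α(G)] may be larger.)

E[α(G)] ≥ 278/3 ≈ 92.667.


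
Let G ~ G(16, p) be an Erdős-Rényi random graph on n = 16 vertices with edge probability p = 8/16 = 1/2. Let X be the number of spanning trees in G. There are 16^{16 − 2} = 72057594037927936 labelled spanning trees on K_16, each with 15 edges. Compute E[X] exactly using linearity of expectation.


K_16 has 16^{16 − 2} = 72057594037927936 labelled spanning trees.
For each such spanning tree H, let X_H = 1 if all 15 edges of H are present in G. Then P[X_H = 1] = p^{15} = (1/2)^{15} = 1/32768.
Summing the indicators: E[X] = Σ_H E[X_H] = 72057594037927936 · p^{15} = 72057594037927936 · 1/32768 = 2199023255552.
Numerically: E[X] ≈ 2.199e+12.

E[X] = 72057594037927936 · (1/2)^{15} = 2199023255552 ≈ 2.199e+12.


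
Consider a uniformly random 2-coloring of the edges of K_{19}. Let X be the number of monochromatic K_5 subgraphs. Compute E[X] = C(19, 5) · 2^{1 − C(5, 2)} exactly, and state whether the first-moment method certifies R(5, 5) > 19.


E[X] = C(19, 5) · 2^{1 − 10} = 11628 · 2^{−9} = 11628/512.
As a reduced fraction: E[X] = 2907/128 ≈ 22.7109.
Is E[X] < 1? NO.
Since E[X] ≥ 1, the first-moment bound is inconclusive at n = 19; it does NOT by itself certify R(5, 5) > 19.

E[X] = 2907/128 ≈ 22.7109; E[X] ≥ 1; first-moment method inconclusive here.


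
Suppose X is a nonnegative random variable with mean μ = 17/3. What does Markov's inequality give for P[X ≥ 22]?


μ = E[X] = 17/3, a = 22.
Markov: P[X ≥ 22] ≤ μ/a = (17/3)/22 = 17/66.
Numerically: ≈ 0.258.
(Since a = 22 > μ = 5.667, the bound 17/66 is < 1 and informative.)

P[X ≥ 22] ≤ 17/66 ≈ 0.258.


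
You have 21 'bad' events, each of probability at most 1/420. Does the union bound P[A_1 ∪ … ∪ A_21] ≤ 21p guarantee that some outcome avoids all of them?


Union bound: P[∪_{i=1}^{21} A_i] ≤ Σ_i P[A_i] ≤ 21·p = 21·(1/420) = 1/20.
Numerically: 1/20 ≈ 0.050000.
Is 1/20 < 1? YES.
Since P[∪ A_i] ≤ 1/20 < 1, the complement has P[∩ A_i^c] ≥ 1 − 1/20 = 19/20 > 0, so some outcome avoids every A_i.

21·p = 1/20 ≈ 0.050000; existence CERTIFIED by the union bound.


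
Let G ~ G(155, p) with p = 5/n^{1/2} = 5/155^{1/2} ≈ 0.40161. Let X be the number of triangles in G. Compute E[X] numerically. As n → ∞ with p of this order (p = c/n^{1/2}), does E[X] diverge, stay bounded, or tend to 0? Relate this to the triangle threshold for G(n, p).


Number of potential triangles: C(155, 3) = 608685.
Each occurs with probability p³ ≈ (0.40161)³ ≈ 6.47757523e-02.
By linearity: E[X] = C(155, 3)·p³ ≈ 608685 · 6.47757523e-02 ≈ 39428.028808.
Since α = 1/2 < 1, p = c/n^{1/2} ≫ 1/n is above the triangle threshold p ~ 1/n. Asymptotically E[X] ~ (c³/6)·n^{3(1−α)} = (5³/6)·n^{1.5} → ∞; triangles are abundant w.h.p.

E[X] ≈ 39428.028808; in regime p = Θ(1/n^{1/2}) E[X] diverges (above the triangle threshold p ~ 1/n).


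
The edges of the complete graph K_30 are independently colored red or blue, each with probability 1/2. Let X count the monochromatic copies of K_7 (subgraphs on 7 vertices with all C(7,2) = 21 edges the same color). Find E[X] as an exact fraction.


Let X = Σ_S X_S over the C(30, 7) = 2035800 subsets S of size 7, where X_S = 1 if the K_7 on S is monochromatic.
For a fixed S, the K_7 on S has C(7, 2) = 21 edges. P[all 21 edges red] = (1/2)^21, and likewise for blue, so P[monochromatic] = 2·(1/2)^21 = 2^{1 − 21} = 1/1048576.
By linearity of expectation: E[X] = C(30, 7) · 2^{1 − 21} = 2035800 · 1/1048576 = 254475/131072.
Numerically: E[X] ≈ 1.941490.

E[X] = C(30,7)·2^(1−C(7,2)) = 254475/131072 ≈ 1.941490.


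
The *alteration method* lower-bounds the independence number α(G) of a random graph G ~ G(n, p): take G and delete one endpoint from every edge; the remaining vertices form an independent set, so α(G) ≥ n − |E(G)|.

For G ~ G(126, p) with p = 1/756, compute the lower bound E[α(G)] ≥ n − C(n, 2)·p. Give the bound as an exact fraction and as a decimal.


E[|E(G)|] = C(126, 2)·p = 7875 · (1/756) = 125/12.
E[α(G)] ≥ n − E[|E(G)|] = 126 − 125/12 = 1387/12.
Numerically: ≈ 115.5833.
(This is only a lower bound; the true E[α(G)] may be larger.)

E[α(G)] ≥ 1387/12 ≈ 115.5833.


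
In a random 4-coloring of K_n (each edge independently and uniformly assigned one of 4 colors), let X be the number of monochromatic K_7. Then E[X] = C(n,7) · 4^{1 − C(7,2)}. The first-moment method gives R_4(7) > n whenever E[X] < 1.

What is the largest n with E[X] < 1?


We need C(n, 7) · 4^{1 − 21} < 1, i.e. C(n, 7) < 4^{21 − 1} = 1099511627776.
Check values of n near the boundary:
  n = 177: C(177, 7) = 957664425960; 957664425960 < 1099511627776? YES
  n = 178: C(178, 7) = 996867063280; 996867063280 < 1099511627776? YES
  n = 179: C(179, 7) = 1037437234460; 1037437234460 < 1099511627776? YES
  n = 180: C(180, 7) = 1079414463600; 1079414463600 < 1099511627776? YES
  n = 181: C(181, 7) = 1122839183400; 1122839183400 < 1099511627776? NO
The largest n with C(n, 7) < 1099511627776 is n = 180 (where E[X] = 67463403975/68719476736 ≈ 0.9817217). Hence R_4(7) > 180, i.e. R_4(7) ≥ 181.

Largest n = 180; hence R_4(7) > 180.


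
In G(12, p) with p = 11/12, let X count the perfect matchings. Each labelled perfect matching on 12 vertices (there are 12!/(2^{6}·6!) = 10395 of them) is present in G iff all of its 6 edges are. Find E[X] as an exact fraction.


K_12 has 12!/(2^{6}·6!) = 10395 labelled perfect matchings.
For each such perfect matching H, let X_H = 1 if all 6 edges of H are present in G. Then P[X_H = 1] = p^{6} = (11/12)^{6} = 1771561/2985984.
By linearity: E[X] = Σ_H E[X_H] = 10395 · p^{6} = 10395 · 1771561/2985984 = 682050985/110592.
Numerically: E[X] ≈ 6167.

E[X] = 10395 · (11/12)^{6} = 682050985/110592 ≈ 6167.


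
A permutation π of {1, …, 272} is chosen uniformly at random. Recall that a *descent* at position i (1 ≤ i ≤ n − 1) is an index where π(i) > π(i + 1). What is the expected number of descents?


Write X = Σ X_I over i = 1, …, 271, with X_I the indicator of one descent.
There are 271 indicators.
For each fixed i, the pair (π(i), π(i+1)) is a uniformly random ordered pair of distinct values from {1, …, 272}; by symmetry P[π(i) > π(i+1)] = 1/2.
By linearity: E[X] = 271 · (1/2) = (272 − 1) · (1/2) = 271/2 ≈ 135.500.

E[X] = 271/2 = 135.500.


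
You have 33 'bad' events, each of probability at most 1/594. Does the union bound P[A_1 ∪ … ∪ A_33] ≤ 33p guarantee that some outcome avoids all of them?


Union bound: P[∪_{i=1}^{33} A_i] ≤ Σ_i P[A_i] ≤ 33·p = 33·(1/594) = 1/18.
Numerically: 1/18 ≈ 0.0556.
Is 1/18 < 1? YES.
Since P[∪ A_i] ≤ 1/18 < 1, the complement has P[∩ A_i^c] ≥ 1 − 1/18 = 17/18 > 0, so some outcome avoids every A_i.

33·p = 1/18 ≈ 0.0556; existence CERTIFIED by the union bound.


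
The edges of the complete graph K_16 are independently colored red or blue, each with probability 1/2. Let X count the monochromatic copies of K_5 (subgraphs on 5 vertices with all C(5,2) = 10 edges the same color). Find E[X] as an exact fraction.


Let X = Σ_S X_S over the C(16, 5) = 4368 subsets S of size 5, where X_S = 1 if the K_5 on S is monochromatic.
For a fixed S, the K_5 on S has C(5, 2) = 10 edges. P[all 10 edges red] = (1/2)^10, and likewise for blue, so P[monochromatic] = 2·(1/2)^10 = 2^{1 − 10} = 1/512.
By linearity: E[X] = C(16, 5) · 2^{1 − 10} = 4368 · 1/512 = 273/32.
Numerically: E[X] ≈ 8.5312.

E[X] = C(16,5)·2^(1−C(5,2)) = 273/32 ≈ 8.5312.


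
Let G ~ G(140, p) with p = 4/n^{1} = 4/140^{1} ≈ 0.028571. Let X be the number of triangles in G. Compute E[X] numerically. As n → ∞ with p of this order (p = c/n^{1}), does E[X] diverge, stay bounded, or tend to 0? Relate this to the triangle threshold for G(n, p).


Number of potential triangles: C(140, 3) = 447580.
Each occurs with probability p³ ≈ (0.028571)³ ≈ 2.3323615e-05.
By linearity: E[X] = C(140, 3)·p³ ≈ 447580 · 2.3323615e-05 ≈ 10.43918.
Here α = 1, so p = 4/n is exactly at the triangle threshold p ~ 1/n. Asymptotically E[X] → c³/6 = 4³/6 = 32/3 ≈ 10.66667, a bounded constant. In this regime the triangle count is asymptotically Poisson(c³/6).

E[X] ≈ 10.43918; in regime p = Θ(1/n^{1}) E[X] stays bounded (at the triangle threshold p ~ 1/n).


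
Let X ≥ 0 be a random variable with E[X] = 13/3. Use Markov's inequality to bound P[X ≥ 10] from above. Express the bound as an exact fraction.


μ = E[X] = 13/3, a = 10.
Markov: P[X ≥ 10] ≤ μ/a = (13/3)/10 = 13/30.
Numerically: ≈ 0.4333.
(Since a = 10 > μ = 4.3333, the bound 13/30 is < 1 and informative.)

P[X ≥ 10] ≤ 13/30 ≈ 0.4333.


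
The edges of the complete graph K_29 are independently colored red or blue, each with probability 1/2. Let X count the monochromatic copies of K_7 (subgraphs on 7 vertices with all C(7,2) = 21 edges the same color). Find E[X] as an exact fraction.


Let X = Σ_S X_S over the C(29, 7) = 1560780 subsets S of size 7, where X_S = 1 if the K_7 on S is monochromatic.
For a fixed S, the K_7 on S has C(7, 2) = 21 edges. P[all 21 edges red] = (1/2)^21, and likewise for blue, so P[monochromatic] = 2·(1/2)^21 = 2^{1 − 21} = 1/1048576.
By linearity: E[X] = C(29, 7) · 2^{1 − 21} = 1560780 · 1/1048576 = 390195/262144.
Numerically: E[X] ≈ 1.488476.

E[X] = C(29,7)·2^(1−C(7,2)) = 390195/262144 ≈ 1.488476.


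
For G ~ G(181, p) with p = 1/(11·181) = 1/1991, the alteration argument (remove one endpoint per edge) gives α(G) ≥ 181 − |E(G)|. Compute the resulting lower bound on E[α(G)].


E[|E(G)|] = C(181, 2)·p = 16290 · (1/1991) = 90/11.
E[α(G)] ≥ n − E[|E(G)|] = 181 − 90/11 = 1901/11.
Numerically: ≈ 172.81818.
(This is only a lower bound; the true E[α(G)] may be larger.)

E[α(G)] ≥ 1901/11 ≈ 172.81818.


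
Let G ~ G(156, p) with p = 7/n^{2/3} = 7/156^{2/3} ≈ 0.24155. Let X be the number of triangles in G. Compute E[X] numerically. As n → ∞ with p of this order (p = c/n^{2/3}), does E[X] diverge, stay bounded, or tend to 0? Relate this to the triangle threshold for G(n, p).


Number of potential triangles: C(156, 3) = 620620.
Each occurs with probability p³ ≈ (0.24155)³ ≈ 1.4094346e-02.
By linearity: E[X] = C(156, 3)·p³ ≈ 620620 · 1.4094346e-02 ≈ 8747.23291.
Since α = 2/3 < 1, p = c/n^{2/3} ≫ 1/n is above the triangle threshold p ~ 1/n. Asymptotically E[X] ~ (c³/6)·n^{3(1−α)} = (7³/6)·n^{1} → ∞; triangles are abundant w.h.p.

E[X] ≈ 8747.23291; in regime p = Θ(1/n^{2/3}) E[X] diverges (above the triangle threshold p ~ 1/n).


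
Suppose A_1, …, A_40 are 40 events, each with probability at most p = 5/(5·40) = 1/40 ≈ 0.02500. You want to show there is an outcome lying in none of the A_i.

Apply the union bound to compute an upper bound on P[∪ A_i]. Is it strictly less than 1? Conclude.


Union bound: P[∪_{i=1}^{40} A_i] ≤ Σ_i P[A_i] ≤ 40·p = 40·(1/40) = 1.
Numerically: 1 ≈ 1.00000.
Is 1 < 1? NO.
Since the bound 1 is ≥ 1, the union bound is uninformative here; it does NOT by itself certify existence.

40·p = 1 ≈ 1.00000; existence NOT certified by the union bound.


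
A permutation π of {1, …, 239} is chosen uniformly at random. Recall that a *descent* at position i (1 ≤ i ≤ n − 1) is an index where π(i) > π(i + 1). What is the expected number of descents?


Write X = Σ X_I over i = 1, …, 238, with X_I the indicator of one descent.
There are 238 indicators.
For each fixed i, the pair (π(i), π(i+1)) is a uniformly random ordered pair of distinct values from {1, …, 239}; by symmetry P[π(i) > π(i+1)] = 1/2.
By linearity: E[X] = 238 · (1/2) = (239 − 1) · (1/2) = 119 ≈ 119.00000.

E[X] = 119 = 119.00000.


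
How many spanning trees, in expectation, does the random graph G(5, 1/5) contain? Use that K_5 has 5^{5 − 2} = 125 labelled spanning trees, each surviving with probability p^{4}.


K_5 has 5^{5 − 2} = 125 labelled spanning trees.
For each such spanning tree H, let X_H = 1 if all 4 edges of H are present in G. Then P[X_H = 1] = p^{4} = (1/5)^{4} = 1/625.
By linearity: E[X] = Σ_H E[X_H] = 125 · p^{4} = 125 · 1/625 = 1/5.
Numerically: E[X] ≈ 0.2.

E[X] = 125 · (1/5)^{4} = 1/5 ≈ 0.2.


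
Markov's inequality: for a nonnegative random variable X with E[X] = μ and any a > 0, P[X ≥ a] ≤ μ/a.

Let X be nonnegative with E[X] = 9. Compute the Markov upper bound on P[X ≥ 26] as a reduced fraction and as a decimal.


μ = E[X] = 9, a = 26.
Markov: P[X ≥ 26] ≤ μ/a = (9)/26 = 9/26.
Numerically: ≈ 0.3462.
(Since a = 26 > μ = 9.0000, the bound 9/26 is < 1 and informative.)

P[X ≥ 26] ≤ 9/26 ≈ 0.3462.


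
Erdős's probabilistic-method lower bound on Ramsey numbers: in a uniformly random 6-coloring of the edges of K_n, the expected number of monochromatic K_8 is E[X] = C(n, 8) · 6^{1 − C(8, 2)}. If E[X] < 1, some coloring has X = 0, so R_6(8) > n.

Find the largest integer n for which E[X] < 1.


We need C(n, 8) · 6^{1 − 28} < 1, i.e. C(n, 8) < 6^{28 − 1} = 1023490369077469249536.
Check values of n near the boundary:
  n = 1591: C(1591, 8) = 1000427749141189953870; 1000427749141189953870 < 1023490369077469249536? YES
  n = 1592: C(1592, 8) = 1005480414540892933435; 1005480414540892933435 < 1023490369077469249536? YES
  n = 1593: C(1593, 8) = 1010555394551193970323; 1010555394551193970323 < 1023490369077469249536? YES
  n = 1594: C(1594, 8) = 1015652773590544255167; 1015652773590544255167 < 1023490369077469249536? YES
  n = 1595: C(1595, 8) = 1020772636343363633895; 1020772636343363633895 < 1023490369077469249536? YES
  n = 1596: C(1596, 8) = 1025915067760710553965; 1025915067760710553965 < 1023490369077469249536? NO
  n = 1597: C(1597, 8) = 1031080153060953275445; 1031080153060953275445 < 1023490369077469249536? NO
  n = 1598: C(1598, 8) = 1036267977730442348529; 1036267977730442348529 < 1023490369077469249536? NO
The largest n with C(n, 8) < 1023490369077469249536 is n = 1595 (where E[X] = 113419181815929292655/113721152119718805504 ≈ 0.997345). Hence R_6(8) > 1595, i.e. R_6(8) ≥ 1596.

Largest n = 1595; hence R_6(8) > 1595.


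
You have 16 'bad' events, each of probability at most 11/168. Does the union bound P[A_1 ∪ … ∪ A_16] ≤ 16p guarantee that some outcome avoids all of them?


Union bound: P[∪_{i=1}^{16} A_i] ≤ Σ_i P[A_i] ≤ 16·p = 16·(11/168) = 22/21.
Numerically: 22/21 ≈ 1.0476190.
Is 22/21 < 1? NO.
Since the bound 22/21 is ≥ 1, the union bound is uninformative here; it does NOT by itself certify existence.

16·p = 22/21 ≈ 1.0476190; existence NOT certified by the union bound.


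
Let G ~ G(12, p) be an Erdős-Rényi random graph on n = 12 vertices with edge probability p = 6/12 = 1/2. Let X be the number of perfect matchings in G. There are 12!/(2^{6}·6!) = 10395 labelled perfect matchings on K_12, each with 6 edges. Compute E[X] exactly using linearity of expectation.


K_12 has 12!/(2^{6}·6!) = 10395 labelled perfect matchings.
For each such perfect matching H, let X_H = 1 if all 6 edges of H are present in G. Then P[X_H = 1] = p^{6} = (1/2)^{6} = 1/64.
Summing the indicators: E[X] = Σ_H E[X_H] = 10395 · p^{6} = 10395 · 1/64 = 10395/64.
Numerically: E[X] ≈ 162.42.

E[X] = 10395 · (1/2)^{6} = 10395/64 ≈ 162.42.


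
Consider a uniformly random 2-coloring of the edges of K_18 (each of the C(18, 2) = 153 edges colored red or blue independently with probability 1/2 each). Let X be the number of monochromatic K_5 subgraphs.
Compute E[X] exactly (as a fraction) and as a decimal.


Let X = Σ_S X_S over the C(18, 5) = 8568 subsets S of size 5, where X_S = 1 if the K_5 on S is monochromatic.
For a fixed S, the K_5 on S has C(5, 2) = 10 edges. P[all 10 edges red] = (1/2)^10, and likewise for blue, so P[monochromatic] = 2·(1/2)^10 = 2^{1 − 10} = 1/512.
By linearity of expectation: E[X] = C(18, 5) · 2^{1 − 10} = 8568 · 1/512 = 1071/64.
Numerically: E[X] ≈ 16.734.

E[X] = C(18,5)·2^(1−C(5,2)) = 1071/64 ≈ 16.734.


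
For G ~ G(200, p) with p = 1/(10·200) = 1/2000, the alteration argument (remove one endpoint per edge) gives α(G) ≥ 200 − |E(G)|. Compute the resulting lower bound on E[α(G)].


E[|E(G)|] = C(200, 2)·p = 19900 · (1/2000) = 199/20.
E[α(G)] ≥ n − E[|E(G)|] = 200 − 199/20 = 3801/20.
Numerically: ≈ 190.050000.
(This is only a lower bound; the true E[α(G)] may be larger.)

E[α(G)] ≥ 3801/20 ≈ 190.050000.


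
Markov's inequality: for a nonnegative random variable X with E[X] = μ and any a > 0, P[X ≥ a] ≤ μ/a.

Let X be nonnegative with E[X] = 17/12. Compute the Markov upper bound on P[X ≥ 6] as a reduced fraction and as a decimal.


μ = E[X] = 17/12, a = 6.
Markov: P[X ≥ 6] ≤ μ/a = (17/12)/6 = 17/72.
Numerically: ≈ 0.236.
(Since a = 6 > μ = 1.417, the bound 17/72 is < 1 and informative.)

P[X ≥ 6] ≤ 17/72 ≈ 0.236.


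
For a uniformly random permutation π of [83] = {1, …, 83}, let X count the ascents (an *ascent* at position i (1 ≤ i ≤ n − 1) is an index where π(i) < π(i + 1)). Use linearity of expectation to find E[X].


Write X = Σ X_I over i = 1, …, 82, with X_I the indicator of one ascent.
There are 82 indicators.
For each fixed i, the pair (π(i), π(i+1)) is a uniformly random ordered pair of distinct values from {1, …, 83}; by symmetry P[π(i) < π(i+1)] = 1/2.
By linearity: E[X] = 82 · (1/2) = (83 − 1) · (1/2) = 41 ≈ 41.000.

E[X] = 41 = 41.000.


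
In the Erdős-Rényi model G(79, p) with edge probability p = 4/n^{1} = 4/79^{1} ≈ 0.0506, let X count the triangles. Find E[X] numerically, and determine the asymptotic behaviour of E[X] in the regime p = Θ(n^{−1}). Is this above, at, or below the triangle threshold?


Number of potential triangles: C(79, 3) = 79079.
Each occurs with probability p³ ≈ (0.0506)³ ≈ 1.29807e-04.
By linearity: E[X] = C(79, 3)·p³ ≈ 79079 · 1.29807e-04 ≈ 10.265.
Here α = 1, so p = 4/n is exactly at the triangle threshold p ~ 1/n. Asymptotically E[X] → c³/6 = 4³/6 = 32/3 ≈ 10.667, a bounded constant. In this regime the triangle count is asymptotically Poisson(c³/6).

E[X] ≈ 10.265; in regime p = Θ(1/n^{1}) E[X] stays bounded (at the triangle threshold p ~ 1/n).


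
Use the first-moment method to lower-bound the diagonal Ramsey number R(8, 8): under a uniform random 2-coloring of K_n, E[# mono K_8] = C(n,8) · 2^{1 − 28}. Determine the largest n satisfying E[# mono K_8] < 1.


We need C(n, 8) · 2^{1 − 28} < 1, i.e. C(n, 8) < 2^{28 − 1} = 134217728.
Check values of n near the boundary:
  n = 38: C(38, 8) = 48903492; 48903492 < 134217728? YES
  n = 39: C(39, 8) = 61523748; 61523748 < 134217728? YES
  n = 40: C(40, 8) = 76904685; 76904685 < 134217728? YES
  n = 41: C(41, 8) = 95548245; 95548245 < 134217728? YES
  n = 42: C(42, 8) = 118030185; 118030185 < 134217728? YES
  n = 43: C(43, 8) = 145008513; 145008513 < 134217728? NO
The largest n with C(n, 8) < 134217728 is n = 42 (where E[X] = 118030185/134217728 ≈ 0.879393). Hence R(8, 8) > 42, i.e. R(8, 8) ≥ 43.

Largest n = 42; hence R(8, 8) > 42.


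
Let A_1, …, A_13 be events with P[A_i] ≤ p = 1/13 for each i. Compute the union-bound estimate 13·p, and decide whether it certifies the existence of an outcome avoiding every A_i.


Union bound: P[∪_{i=1}^{13} A_i] ≤ Σ_i P[A_i] ≤ 13·p = 13·(1/13) = 1.
Numerically: 1 ≈ 1.0000000.
Is 1 < 1? NO.
Since the bound 1 is ≥ 1, the union bound is uninformative here; it does NOT by itself certify existence.

13·p = 1 ≈ 1.0000000; existence NOT certified by the union bound.


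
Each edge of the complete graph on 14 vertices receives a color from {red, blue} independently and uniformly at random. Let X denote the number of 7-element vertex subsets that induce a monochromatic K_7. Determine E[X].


Let X = Σ_S X_S over the C(14, 7) = 3432 subsets S of size 7, where X_S = 1 if the K_7 on S is monochromatic.
For a fixed S, the K_7 on S has C(7, 2) = 21 edges. P[all 21 edges red] = (1/2)^21, and likewise for blue, so P[monochromatic] = 2·(1/2)^21 = 2^{1 − 21} = 1/1048576.
By linearity of expectation: E[X] = C(14, 7) · 2^{1 − 21} = 3432 · 1/1048576 = 429/131072.
Numerically: E[X] ≈ 0.0033.

E[X] = C(14,7)·2^(1−C(7,2)) = 429/131072 ≈ 0.0033.


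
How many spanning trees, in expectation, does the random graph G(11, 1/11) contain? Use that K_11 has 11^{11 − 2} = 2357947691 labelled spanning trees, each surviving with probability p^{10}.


K_11 has 11^{11 − 2} = 2357947691 labelled spanning trees.
For each such spanning tree H, let X_H = 1 if all 10 edges of H are present in G. Then P[X_H = 1] = p^{10} = (1/11)^{10} = 1/25937424601.
Summing the indicators: E[X] = Σ_H E[X_H] = 2357947691 · p^{10} = 2357947691 · 1/25937424601 = 1/11.
Numerically: E[X] ≈ 0.0909091.

E[X] = 2357947691 · (1/11)^{10} = 1/11 ≈ 0.0909091.


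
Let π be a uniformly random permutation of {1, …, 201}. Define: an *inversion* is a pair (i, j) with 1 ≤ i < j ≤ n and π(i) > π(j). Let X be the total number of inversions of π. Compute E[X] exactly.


Write X = Σ X_I over the C(201, 2) = 20100 pairs i < j, with X_I the indicator of one inversion.
There are 20100 indicators.
For each fixed pair i < j, the values π(i) and π(j) are two distinct elements of {1, …, 201} in uniformly random order; by symmetry P[π(i) > π(j)] = 1/2.
By linearity: E[X] = 20100 · (1/2) = C(201, 2) · (1/2) = 20100/2 = 10050 ≈ 10050.00000.

E[X] = 10050 = 10050.00000.


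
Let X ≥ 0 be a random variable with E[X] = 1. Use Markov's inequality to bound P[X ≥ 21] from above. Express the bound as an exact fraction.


μ = E[X] = 1, a = 21.
Markov: P[X ≥ 21] ≤ μ/a = (1)/21 = 1/21.
Numerically: ≈ 0.047619.
(Since a = 21 > μ = 1.000000, the bound 1/21 is < 1 and informative.)

P[X ≥ 21] ≤ 1/21 ≈ 0.047619.


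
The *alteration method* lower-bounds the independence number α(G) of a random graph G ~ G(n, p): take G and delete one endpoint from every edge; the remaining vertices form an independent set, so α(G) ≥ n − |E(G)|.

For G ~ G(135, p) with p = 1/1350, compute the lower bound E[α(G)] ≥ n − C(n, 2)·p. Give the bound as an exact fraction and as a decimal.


E[|E(G)|] = C(135, 2)·p = 9045 · (1/1350) = 67/10.
E[α(G)] ≥ n − E[|E(G)|] = 135 − 67/10 = 1283/10.
Numerically: ≈ 128.3000.
(This is only a lower bound; the true E[α(G)] may be larger.)

E[α(G)] ≥ 1283/10 ≈ 128.3000.


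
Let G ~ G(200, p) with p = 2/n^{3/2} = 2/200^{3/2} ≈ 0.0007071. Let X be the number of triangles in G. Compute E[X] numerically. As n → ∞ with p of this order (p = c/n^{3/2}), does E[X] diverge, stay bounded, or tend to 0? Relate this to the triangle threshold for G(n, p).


Number of potential triangles: C(200, 3) = 1313400.
Each occurs with probability p³ ≈ (0.0007071)³ ≈ 3.535534e-10.
By linearity: E[X] = C(200, 3)·p³ ≈ 1313400 · 3.535534e-10 ≈ 0.0005.
Since α = 3/2 > 1, p = c/n^{3/2} = o(1/n) is below the triangle threshold p ~ 1/n. Asymptotically E[X] ~ (c³/6)·n^{3(1−α)} = (2³/6)·n^{-1.5} → 0, so by Markov's inequality G has no triangles w.h.p.

E[X] ≈ 0.0005; in regime p = Θ(1/n^{3/2}) E[X] tends to 0 (below the triangle threshold p ~ 1/n).


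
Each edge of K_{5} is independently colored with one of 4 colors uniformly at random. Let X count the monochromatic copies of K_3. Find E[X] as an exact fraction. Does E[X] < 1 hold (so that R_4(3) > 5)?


E[X] = C(5, 3) · 4^{1 − 3} = 10 · 4^{−2} = 10/16.
As a reduced fraction: E[X] = 5/8 ≈ 0.625.
Is E[X] < 1? YES.
Since E[X] < 1, there exists a 4-coloring of K_{5} with no monochromatic K_3; hence R_4(3) > 5.

E[X] = 5/8 ≈ 0.625; E[X] < 1, so R_4(3) > 5.


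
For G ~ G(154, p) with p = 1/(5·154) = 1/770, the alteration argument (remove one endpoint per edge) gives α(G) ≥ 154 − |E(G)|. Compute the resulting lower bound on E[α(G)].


E[|E(G)|] = C(154, 2)·p = 11781 · (1/770) = 153/10.
E[α(G)] ≥ n − E[|E(G)|] = 154 − 153/10 = 1387/10.
Numerically: ≈ 138.700000.
(This is only a lower bound; the true E[α(G)] may be larger.)

E[α(G)] ≥ 1387/10 ≈ 138.700000.


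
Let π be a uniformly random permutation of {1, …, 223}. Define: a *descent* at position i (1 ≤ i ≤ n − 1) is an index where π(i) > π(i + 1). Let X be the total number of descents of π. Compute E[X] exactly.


Write X = Σ X_I over i = 1, …, 222, with X_I the indicator of one descent.
There are 222 indicators.
For each fixed i, the pair (π(i), π(i+1)) is a uniformly random ordered pair of distinct values from {1, …, 223}; by symmetry P[π(i) > π(i+1)] = 1/2.
By linearity: E[X] = 222 · (1/2) = (223 − 1) · (1/2) = 111 ≈ 111.000000.

E[X] = 111 = 111.000000.


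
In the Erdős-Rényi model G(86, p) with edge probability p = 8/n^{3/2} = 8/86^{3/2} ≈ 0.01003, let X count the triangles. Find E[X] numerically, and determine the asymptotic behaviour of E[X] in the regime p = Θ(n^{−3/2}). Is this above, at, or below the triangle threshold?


Number of potential triangles: C(86, 3) = 102340.
Each occurs with probability p³ ≈ (0.01003)³ ≈ 1.009315e-06.
By linearity: E[X] = C(86, 3)·p³ ≈ 102340 · 1.009315e-06 ≈ 0.1033.
Since α = 3/2 > 1, p = c/n^{3/2} = o(1/n) is below the triangle threshold p ~ 1/n. Asymptotically E[X] ~ (c³/6)·n^{3(1−α)} = (8³/6)·n^{-1.5} → 0, so by Markov's inequality G has no triangles w.h.p.

E[X] ≈ 0.1033; in regime p = Θ(1/n^{3/2}) E[X] tends to 0 (below the triangle threshold p ~ 1/n).


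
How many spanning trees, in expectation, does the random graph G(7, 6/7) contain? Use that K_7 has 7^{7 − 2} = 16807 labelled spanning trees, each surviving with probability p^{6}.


K_7 has 7^{7 − 2} = 16807 labelled spanning trees.
For each such spanning tree H, let X_H = 1 if all 6 edges of H are present in G. Then P[X_H = 1] = p^{6} = (6/7)^{6} = 46656/117649.
Summing the indicators: E[X] = Σ_H E[X_H] = 16807 · p^{6} = 16807 · 46656/117649 = 46656/7.
Numerically: E[X] ≈ 6665.

E[X] = 16807 · (6/7)^{6} = 46656/7 ≈ 6665.


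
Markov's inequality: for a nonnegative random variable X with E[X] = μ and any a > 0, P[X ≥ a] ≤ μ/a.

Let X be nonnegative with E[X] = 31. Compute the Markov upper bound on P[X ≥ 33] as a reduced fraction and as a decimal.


μ = E[X] = 31, a = 33.
Markov: P[X ≥ 33] ≤ μ/a = (31)/33 = 31/33.
Numerically: ≈ 0.939.
(Since a = 33 > μ = 31.000, the bound 31/33 is < 1 and informative.)

P[X ≥ 33] ≤ 31/33 ≈ 0.939.


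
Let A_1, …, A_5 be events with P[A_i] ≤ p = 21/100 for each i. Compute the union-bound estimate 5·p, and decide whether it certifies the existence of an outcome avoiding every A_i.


Union bound: P[∪_{i=1}^{5} A_i] ≤ Σ_i P[A_i] ≤ 5·p = 5·(21/100) = 21/20.
Numerically: 21/20 ≈ 1.0500.
Is 21/20 < 1? NO.
Since the bound 21/20 is ≥ 1, the union bound is uninformative here; it does NOT by itself certify existence.

5·p = 21/20 ≈ 1.0500; existence NOT certified by the union bound.


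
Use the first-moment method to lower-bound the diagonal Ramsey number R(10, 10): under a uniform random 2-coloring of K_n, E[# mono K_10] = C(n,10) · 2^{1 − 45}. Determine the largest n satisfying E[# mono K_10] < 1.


We need C(n, 10) · 2^{1 − 45} < 1, i.e. C(n, 10) < 2^{45 − 1} = 17592186044416.
Check values of n near the boundary:
  n = 96: C(96, 10) = 11279926456656; 11279926456656 < 17592186044416? YES
  n = 97: C(97, 10) = 12576469727536; 12576469727536 < 17592186044416? YES
  n = 98: C(98, 10) = 14005614014756; 14005614014756 < 17592186044416? YES
  n = 99: C(99, 10) = 15579278510796; 15579278510796 < 17592186044416? YES
  n = 100: C(100, 10) = 17310309456440; 17310309456440 < 17592186044416? YES
  n = 101: C(101, 10) = 19212541264840; 19212541264840 < 17592186044416? NO
The largest n with C(n, 10) < 17592186044416 is n = 100 (where E[X] = 2163788682055/2199023255552 ≈ 0.983977). Hence R(10, 10) > 100, i.e. R(10, 10) ≥ 101.

Largest n = 100; hence R(10, 10) > 100.


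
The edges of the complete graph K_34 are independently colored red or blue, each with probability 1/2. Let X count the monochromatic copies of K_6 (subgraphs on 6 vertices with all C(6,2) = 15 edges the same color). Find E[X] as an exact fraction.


Let X = Σ_S X_S over the C(34, 6) = 1344904 subsets S of size 6, where X_S = 1 if the K_6 on S is monochromatic.
For a fixed S, the K_6 on S has C(6, 2) = 15 edges. P[all 15 edges red] = (1/2)^15, and likewise for blue, so P[monochromatic] = 2·(1/2)^15 = 2^{1 − 15} = 1/16384.
By linearity of expectation: E[X] = C(34, 6) · 2^{1 − 15} = 1344904 · 1/16384 = 168113/2048.
Numerically: E[X] ≈ 82.086426.

E[X] = C(34,6)·2^(1−C(6,2)) = 168113/2048 ≈ 82.086426.


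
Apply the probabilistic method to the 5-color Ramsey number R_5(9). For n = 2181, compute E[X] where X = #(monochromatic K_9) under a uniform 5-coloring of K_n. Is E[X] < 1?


E[X] = C(2181, 9) · 5^{1 − 36} = 3026635205263909847920400 · 5^{−35} = 3026635205263909847920400/2910383045673370361328125.
As a reduced fraction: E[X] = 121065408210556393916816/116415321826934814453125 ≈ 1.0399439.
Is E[X] < 1? NO.
Since E[X] ≥ 1, the first-moment bound is inconclusive at n = 2181; it does NOT by itself certify R_5(9) > 2181.

E[X] = 121065408210556393916816/116415321826934814453125 ≈ 1.0399439; E[X] ≥ 1; first-moment method inconclusive here.


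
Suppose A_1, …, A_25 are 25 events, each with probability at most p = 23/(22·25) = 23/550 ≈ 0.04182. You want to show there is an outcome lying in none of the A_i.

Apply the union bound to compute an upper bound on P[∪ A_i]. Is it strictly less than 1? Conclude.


Union bound: P[∪_{i=1}^{25} A_i] ≤ Σ_i P[A_i] ≤ 25·p = 25·(23/550) = 23/22.
Numerically: 23/22 ≈ 1.04545.
Is 23/22 < 1? NO.
Since the bound 23/22 is ≥ 1, the union bound is uninformative here; it does NOT by itself certify existence.

25·p = 23/22 ≈ 1.04545; existence NOT certified by the union bound.


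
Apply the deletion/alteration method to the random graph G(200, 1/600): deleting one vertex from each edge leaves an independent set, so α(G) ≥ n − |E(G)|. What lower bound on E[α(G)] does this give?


E[|E(G)|] = C(200, 2)·p = 19900 · (1/600) = 199/6.
E[α(G)] ≥ n − E[|E(G)|] = 200 − 199/6 = 1001/6.
Numerically: ≈ 166.833333.
(This is only a lower bound; the true E[α(G)] may be larger.)

E[α(G)] ≥ 1001/6 ≈ 166.833333.


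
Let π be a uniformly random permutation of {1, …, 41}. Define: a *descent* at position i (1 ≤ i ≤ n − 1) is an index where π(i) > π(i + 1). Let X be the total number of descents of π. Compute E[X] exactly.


Write X = Σ X_I over i = 1, …, 40, with X_I the indicator of one descent.
There are 40 indicators.
For each fixed i, the pair (π(i), π(i+1)) is a uniformly random ordered pair of distinct values from {1, …, 41}; by symmetry P[π(i) > π(i+1)] = 1/2.
By linearity: E[X] = 40 · (1/2) = (41 − 1) · (1/2) = 20 ≈ 20.00000.

E[X] = 20 = 20.00000.


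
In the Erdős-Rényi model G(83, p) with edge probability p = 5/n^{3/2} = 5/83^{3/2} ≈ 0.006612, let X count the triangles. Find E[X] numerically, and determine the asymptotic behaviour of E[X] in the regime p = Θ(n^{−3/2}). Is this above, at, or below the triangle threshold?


Number of potential triangles: C(83, 3) = 91881.
Each occurs with probability p³ ≈ (0.006612)³ ≈ 2.891070e-07.
By linearity: E[X] = C(83, 3)·p³ ≈ 91881 · 2.891070e-07 ≈ 0.0266.
Since α = 3/2 > 1, p = c/n^{3/2} = o(1/n) is below the triangle threshold p ~ 1/n. Asymptotically E[X] ~ (c³/6)·n^{3(1−α)} = (5³/6)·n^{-1.5} → 0, so by Markov's inequality G has no triangles w.h.p.

E[X] ≈ 0.0266; in regime p = Θ(1/n^{3/2}) E[X] tends to 0 (below the triangle threshold p ~ 1/n).


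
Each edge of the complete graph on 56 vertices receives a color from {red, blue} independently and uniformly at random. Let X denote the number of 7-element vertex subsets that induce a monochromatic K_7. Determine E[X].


Let X = Σ_S X_S over the C(56, 7) = 231917400 subsets S of size 7, where X_S = 1 if the K_7 on S is monochromatic.
For a fixed S, the K_7 on S has C(7, 2) = 21 edges. P[all 21 edges red] = (1/2)^21, and likewise for blue, so P[monochromatic] = 2·(1/2)^21 = 2^{1 − 21} = 1/1048576.
Summing: E[X] = C(56, 7) · 2^{1 − 21} = 231917400 · 1/1048576 = 28989675/131072.
Numerically: E[X] ≈ 221.174.

E[X] = C(56,7)·2^(1−C(7,2)) = 28989675/131072 ≈ 221.174.


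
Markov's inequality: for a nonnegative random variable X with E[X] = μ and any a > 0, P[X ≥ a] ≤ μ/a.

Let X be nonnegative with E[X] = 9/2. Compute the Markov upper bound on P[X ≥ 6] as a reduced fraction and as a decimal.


μ = E[X] = 9/2, a = 6.
Markov: P[X ≥ 6] ≤ μ/a = (9/2)/6 = 3/4.
Numerically: ≈ 0.7500.
(Since a = 6 > μ = 4.5000, the bound 3/4 is < 1 and informative.)

P[X ≥ 6] ≤ 3/4 ≈ 0.7500.


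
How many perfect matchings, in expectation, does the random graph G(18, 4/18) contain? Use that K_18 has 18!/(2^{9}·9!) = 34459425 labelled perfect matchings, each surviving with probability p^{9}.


K_18 has 18!/(2^{9}·9!) = 34459425 labelled perfect matchings.
For each such perfect matching H, let X_H = 1 if all 9 edges of H are present in G. Then P[X_H = 1] = p^{9} = (2/9)^{9} = 512/387420489.
By linearity: E[X] = Σ_H E[X_H] = 34459425 · p^{9} = 34459425 · 512/387420489 = 217817600/4782969.
Numerically: E[X] ≈ 45.54.

E[X] = 34459425 · (2/9)^{9} = 217817600/4782969 ≈ 45.54.


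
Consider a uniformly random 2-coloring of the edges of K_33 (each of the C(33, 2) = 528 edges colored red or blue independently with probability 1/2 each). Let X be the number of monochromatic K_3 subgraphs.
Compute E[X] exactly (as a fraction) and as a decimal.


Let X = Σ_S X_S over the C(33, 3) = 5456 subsets S of size 3, where X_S = 1 if the K_3 on S is monochromatic.
For a fixed S, the K_3 on S has C(3, 2) = 3 edges. P[all 3 edges red] = (1/2)^3, and likewise for blue, so P[monochromatic] = 2·(1/2)^3 = 2^{1 − 3} = 1/4.
By linearity of expectation: E[X] = C(33, 3) · 2^{1 − 3} = 5456 · 1/4 = 1364.
Numerically: E[X] ≈ 1364.000000.

E[X] = C(33,3)·2^(1−C(3,2)) = 1364 ≈ 1364.000000.


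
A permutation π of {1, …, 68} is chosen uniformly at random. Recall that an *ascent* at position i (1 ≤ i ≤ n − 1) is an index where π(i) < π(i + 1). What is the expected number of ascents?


Write X = Σ X_I over i = 1, …, 67, with X_I the indicator of one ascent.
There are 67 indicators.
For each fixed i, the pair (π(i), π(i+1)) is a uniformly random ordered pair of distinct values from {1, …, 68}; by symmetry P[π(i) < π(i+1)] = 1/2.
By linearity: E[X] = 67 · (1/2) = (68 − 1) · (1/2) = 67/2 ≈ 33.500000.

E[X] = 67/2 = 33.500000.


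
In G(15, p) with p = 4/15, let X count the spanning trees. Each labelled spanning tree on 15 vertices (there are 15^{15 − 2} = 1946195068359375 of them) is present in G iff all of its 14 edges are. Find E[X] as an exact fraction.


K_15 has 15^{15 − 2} = 1946195068359375 labelled spanning trees.
For each such spanning tree H, let X_H = 1 if all 14 edges of H are present in G. Then P[X_H = 1] = p^{14} = (4/15)^{14} = 268435456/29192926025390625.
Summing the indicators: E[X] = Σ_H E[X_H] = 1946195068359375 · p^{14} = 1946195068359375 · 268435456/29192926025390625 = 268435456/15.
Numerically: E[X] ≈ 1.7896e+07.

E[X] = 1946195068359375 · (4/15)^{14} = 268435456/15 ≈ 1.7896e+07.


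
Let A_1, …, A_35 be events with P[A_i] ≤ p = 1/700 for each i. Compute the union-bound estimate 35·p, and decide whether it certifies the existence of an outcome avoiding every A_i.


Union bound: P[∪_{i=1}^{35} A_i] ≤ Σ_i P[A_i] ≤ 35·p = 35·(1/700) = 1/20.
Numerically: 1/20 ≈ 0.050000.
Is 1/20 < 1? YES.
Since P[∪ A_i] ≤ 1/20 < 1, the complement has P[∩ A_i^c] ≥ 1 − 1/20 = 19/20 > 0, so some outcome avoids every A_i.

35·p = 1/20 ≈ 0.050000; existence CERTIFIED by the union bound.
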